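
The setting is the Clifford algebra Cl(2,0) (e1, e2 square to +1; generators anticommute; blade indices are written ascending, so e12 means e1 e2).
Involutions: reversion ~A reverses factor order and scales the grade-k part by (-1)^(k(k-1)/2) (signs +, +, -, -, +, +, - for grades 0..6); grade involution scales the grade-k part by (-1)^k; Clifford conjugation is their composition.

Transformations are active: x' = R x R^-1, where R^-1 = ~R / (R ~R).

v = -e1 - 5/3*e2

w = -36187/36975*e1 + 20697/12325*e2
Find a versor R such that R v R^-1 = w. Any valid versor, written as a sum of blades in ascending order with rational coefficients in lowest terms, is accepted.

The midline construction: v and w both square to 34/9, so reflecting in their sum -73162/36975*e1 + 466/36975*e2 exchanges them.
Answer: -73162/36975*e1 + 466/36975*e2


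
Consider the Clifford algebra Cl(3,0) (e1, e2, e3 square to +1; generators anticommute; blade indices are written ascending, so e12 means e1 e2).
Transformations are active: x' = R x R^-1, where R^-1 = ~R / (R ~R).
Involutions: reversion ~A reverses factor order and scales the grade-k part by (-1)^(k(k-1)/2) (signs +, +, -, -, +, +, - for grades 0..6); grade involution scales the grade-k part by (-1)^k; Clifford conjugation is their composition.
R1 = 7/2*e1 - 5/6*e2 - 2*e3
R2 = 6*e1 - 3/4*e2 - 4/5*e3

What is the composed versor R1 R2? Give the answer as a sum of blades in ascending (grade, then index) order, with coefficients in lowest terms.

Distribute over the terms of R1 (each basis-blade product reordered to ascending indices, repeated generators contracted through their squares):
(7/2*e1) R2 = 21 - 21/8*e12 - 14/5*e13
(-5/6*e2) R2 = 5/8 + 5*e12 + 2/3*e23
(-2*e3) R2 = 8/5 + 12*e13 - 3/2*e23
Summing the partial products and collecting blades:
Answer: 929/40 + 19/8*e12 + 46/5*e13 - 5/6*e23


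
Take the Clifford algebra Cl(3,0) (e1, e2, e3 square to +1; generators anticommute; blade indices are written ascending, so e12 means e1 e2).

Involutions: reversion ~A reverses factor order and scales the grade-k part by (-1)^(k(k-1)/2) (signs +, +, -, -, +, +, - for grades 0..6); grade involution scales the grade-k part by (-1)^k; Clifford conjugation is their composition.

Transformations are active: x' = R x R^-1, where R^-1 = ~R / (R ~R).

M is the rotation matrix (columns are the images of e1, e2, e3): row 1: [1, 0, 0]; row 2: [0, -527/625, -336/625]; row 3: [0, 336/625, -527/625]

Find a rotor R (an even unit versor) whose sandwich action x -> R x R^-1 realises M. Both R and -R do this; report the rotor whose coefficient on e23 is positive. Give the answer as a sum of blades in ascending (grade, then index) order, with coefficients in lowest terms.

Method: write R = a + b12*e12 + b13*e13 + b23*e23 with a^2 + b12^2 + b13^2 + b23^2 = 1 (so R^-1 = ~R). Expanding the columns R e_j ~R gives tr M = 4a^2 - 1 and, from the antisymmetric part, M21 - M12 = -4a*b12, M13 - M31 = 4a*b13, M32 - M23 = -4a*b23.
Here tr M = -429/625, so a^2 = (1 + tr M)/4 = 49/625 and a = ±7/25. Taking a = 7/25: M21 - M12 = 0, M13 - M31 = 0, M32 - M23 = 672/625, giving b12 = 0, b13 = 0, b23 = -24/25, i.e. R = 7/25 - 24/25*e23.
Its e23 coefficient is negative, so report the other preimage -R.
Answer: -7/25 + 24/25*e23. Uniqueness: Spin(3) -> SO(3) maps R and -R to the same rotation of trace -429/625; fixing the sign of the e23 coefficient removes the ambiguity.


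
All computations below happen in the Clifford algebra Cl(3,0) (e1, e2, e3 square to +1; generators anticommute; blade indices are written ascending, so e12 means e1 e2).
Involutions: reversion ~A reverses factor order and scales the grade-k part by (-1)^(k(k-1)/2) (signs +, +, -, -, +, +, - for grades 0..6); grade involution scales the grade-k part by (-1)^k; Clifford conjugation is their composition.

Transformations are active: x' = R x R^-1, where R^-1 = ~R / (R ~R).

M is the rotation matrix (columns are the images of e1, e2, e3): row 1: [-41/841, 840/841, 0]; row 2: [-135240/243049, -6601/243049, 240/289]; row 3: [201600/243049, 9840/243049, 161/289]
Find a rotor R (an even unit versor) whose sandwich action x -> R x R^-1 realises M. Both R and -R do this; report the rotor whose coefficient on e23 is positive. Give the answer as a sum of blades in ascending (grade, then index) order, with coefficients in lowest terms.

Method: write R = a + b12*e12 + b13*e13 + b23*e23 with a^2 + b12^2 + b13^2 + b23^2 = 1 (so R^-1 = ~R). Expanding the columns R e_j ~R gives tr M = 4a^2 - 1 and, from the antisymmetric part, M21 - M12 = -4a*b12, M13 - M31 = 4a*b13, M32 - M23 = -4a*b23.
Here tr M = 116951/243049, so a^2 = (1 + tr M)/4 = 90000/243049 and a = ±300/493. Taking a = 300/493: M21 - M12 = -378000/243049, M13 - M31 = -201600/243049, M32 - M23 = -192000/243049, giving b12 = 315/493, b13 = -168/493, b23 = 160/493, i.e. R = 300/493 + 315/493*e12 - 168/493*e13 + 160/493*e23.
Its e23 coefficient is already positive.
Answer: 300/493 + 315/493*e12 - 168/493*e13 + 160/493*e23. Key observation: the double cover Spin(3) -> SO(3) sends R and -R to the same matrix (trace 116951/243049 here), so the stated sign of the e23 coefficient is what selects one sheet.


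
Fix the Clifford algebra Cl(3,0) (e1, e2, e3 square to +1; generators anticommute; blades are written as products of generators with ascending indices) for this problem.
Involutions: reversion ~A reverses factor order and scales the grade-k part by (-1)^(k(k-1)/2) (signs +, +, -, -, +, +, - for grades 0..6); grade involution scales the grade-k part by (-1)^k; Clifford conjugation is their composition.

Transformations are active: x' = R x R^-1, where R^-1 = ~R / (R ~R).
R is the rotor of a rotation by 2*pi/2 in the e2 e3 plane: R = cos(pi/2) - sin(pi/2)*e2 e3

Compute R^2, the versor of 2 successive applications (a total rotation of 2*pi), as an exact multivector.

Rotor phase runs at HALF the rotation angle; powers of one rotor simply add phase, so after 2 steps in e2 e3 the phase is 2*pi/2 = pi and R^2 = cos(pi) - sin(pi)*e2 e3.
cos(pi) = -1 and sin(pi) = 0, so R^2 = -1. The total rotation 2*pi is 1 full turn, so every vector returns to itself, yet the rotor is -1, on the OTHER sheet of the double cover (an odd number of 2*pi turns).
Answer: -1


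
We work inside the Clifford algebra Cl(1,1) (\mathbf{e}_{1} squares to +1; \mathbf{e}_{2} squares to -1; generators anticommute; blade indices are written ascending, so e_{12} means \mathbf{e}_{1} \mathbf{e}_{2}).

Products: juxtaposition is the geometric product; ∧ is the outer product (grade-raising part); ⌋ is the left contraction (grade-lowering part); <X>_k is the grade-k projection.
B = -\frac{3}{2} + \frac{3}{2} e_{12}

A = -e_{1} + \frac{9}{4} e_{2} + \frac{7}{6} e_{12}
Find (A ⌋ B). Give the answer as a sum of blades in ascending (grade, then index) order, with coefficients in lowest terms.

step 1: \frac{7}{4} + \frac{27}{8} e_{1} - \frac{3}{2} e_{2}
Answer: \frac{7}{4} + \frac{27}{8} e_{1} - \frac{3}{2} e_{2}


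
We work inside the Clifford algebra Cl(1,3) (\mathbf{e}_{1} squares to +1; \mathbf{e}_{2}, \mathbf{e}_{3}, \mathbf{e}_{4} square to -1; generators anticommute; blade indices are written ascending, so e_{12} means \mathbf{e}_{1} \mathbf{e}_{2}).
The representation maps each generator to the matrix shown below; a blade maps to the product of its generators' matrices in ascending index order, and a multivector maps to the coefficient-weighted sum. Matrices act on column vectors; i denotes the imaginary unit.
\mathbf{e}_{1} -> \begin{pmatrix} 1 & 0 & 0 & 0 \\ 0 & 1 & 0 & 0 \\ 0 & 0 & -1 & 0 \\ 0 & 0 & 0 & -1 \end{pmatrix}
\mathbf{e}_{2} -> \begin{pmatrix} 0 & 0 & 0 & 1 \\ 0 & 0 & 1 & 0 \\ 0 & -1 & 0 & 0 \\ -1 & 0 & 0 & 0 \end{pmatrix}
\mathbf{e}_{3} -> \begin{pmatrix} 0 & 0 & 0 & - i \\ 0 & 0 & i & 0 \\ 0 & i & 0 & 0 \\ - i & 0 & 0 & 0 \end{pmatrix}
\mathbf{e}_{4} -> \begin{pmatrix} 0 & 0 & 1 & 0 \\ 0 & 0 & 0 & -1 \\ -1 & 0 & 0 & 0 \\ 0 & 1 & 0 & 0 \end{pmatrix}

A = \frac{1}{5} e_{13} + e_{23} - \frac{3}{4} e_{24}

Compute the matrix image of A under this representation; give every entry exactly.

Bivector images (products of the table entries): rho(e_{13}) = rho(\mathbf{e}_{1})rho(\mathbf{e}_{3}) = \begin{pmatrix} 0 & 0 & 0 & - i \\ 0 & 0 & i & 0 \\ 0 & - i & 0 & 0 \\ i & 0 & 0 & 0 \end{pmatrix}; rho(e_{23}) = rho(\mathbf{e}_{2})rho(\mathbf{e}_{3}) = \begin{pmatrix} - i & 0 & 0 & 0 \\ 0 & i & 0 & 0 \\ 0 & 0 & - i & 0 \\ 0 & 0 & 0 & i \end{pmatrix}; rho(e_{24}) = rho(\mathbf{e}_{2})rho(\mathbf{e}_{4}) = \begin{pmatrix} 0 & 1 & 0 & 0 \\ -1 & 0 & 0 & 0 \\ 0 & 0 & 0 & 1 \\ 0 & 0 & -1 & 0 \end{pmatrix}.
M = (\frac{1}{5})*rho(e_{13}) + (1)*rho(e_{23}) + (-\frac{3}{4})*rho(e_{24}), summed entrywise:
Answer: \begin{pmatrix} - i & - \frac{3}{4} & 0 & - \frac{i}{5} \\ \frac{3}{4} & i & \frac{i}{5} & 0 \\ 0 & - \frac{i}{5} & - i & - \frac{3}{4} \\ \frac{i}{5} & 0 & \frac{3}{4} & i \end{pmatrix}


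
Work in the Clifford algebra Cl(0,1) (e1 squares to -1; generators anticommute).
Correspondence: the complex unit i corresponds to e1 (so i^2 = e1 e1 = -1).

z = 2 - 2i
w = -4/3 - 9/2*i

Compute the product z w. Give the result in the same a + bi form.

In blades: z = 2 - 2*e1, w = -4/3 - 9/2*e1.
Distribute z over w term by term (generator squares from the signature, products reordered to ascending indices): (2)*w = -8/3 - 9*e1; (-2*e1)*w = -9 + 8/3*e1.
Sum: -35/3 - 19/3*e1; translating back through the correspondence:
Answer: -35/3 - 19/3*i


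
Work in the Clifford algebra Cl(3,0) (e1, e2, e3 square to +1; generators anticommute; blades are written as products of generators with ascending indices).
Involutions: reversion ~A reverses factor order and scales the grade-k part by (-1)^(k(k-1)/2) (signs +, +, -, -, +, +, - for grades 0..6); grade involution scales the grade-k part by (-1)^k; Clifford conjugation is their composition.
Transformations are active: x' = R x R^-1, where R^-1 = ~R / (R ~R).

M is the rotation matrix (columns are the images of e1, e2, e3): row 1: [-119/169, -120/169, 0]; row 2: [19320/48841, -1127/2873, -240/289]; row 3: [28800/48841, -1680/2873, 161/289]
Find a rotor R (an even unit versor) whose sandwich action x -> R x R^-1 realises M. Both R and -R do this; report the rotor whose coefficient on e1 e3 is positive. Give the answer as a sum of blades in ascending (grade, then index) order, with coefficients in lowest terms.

Method: write R = a + b12*e1 e2 + b13*e1 e3 + b23*e2 e3 with a^2 + b12^2 + b13^2 + b23^2 = 1 (so R^-1 = ~R). Expanding the columns R e_j ~R gives tr M = 4a^2 - 1 and, from the antisymmetric part, M21 - M12 = -4a*b12, M13 - M31 = 4a*b13, M32 - M23 = -4a*b23.
Here tr M = -26341/48841, so a^2 = (1 + tr M)/4 = 5625/48841 and a = ±75/221. Taking a = 75/221: M21 - M12 = 54000/48841, M13 - M31 = -28800/48841, M32 - M23 = 12000/48841, giving b12 = -180/221, b13 = -96/221, b23 = -40/221, i.e. R = 75/221 - 180/221*e1 e2 - 96/221*e1 e3 - 40/221*e2 e3.
Its e1 e3 coefficient is negative, so report the other preimage -R.
Answer: -75/221 + 180/221*e1 e2 + 96/221*e1 e3 + 40/221*e2 e3. Why the constraint matters: R and -R act identically through the sandwich — M has trace -26341/48841 either way — so only the sign condition on e1 e3 picks one of the two preimages.


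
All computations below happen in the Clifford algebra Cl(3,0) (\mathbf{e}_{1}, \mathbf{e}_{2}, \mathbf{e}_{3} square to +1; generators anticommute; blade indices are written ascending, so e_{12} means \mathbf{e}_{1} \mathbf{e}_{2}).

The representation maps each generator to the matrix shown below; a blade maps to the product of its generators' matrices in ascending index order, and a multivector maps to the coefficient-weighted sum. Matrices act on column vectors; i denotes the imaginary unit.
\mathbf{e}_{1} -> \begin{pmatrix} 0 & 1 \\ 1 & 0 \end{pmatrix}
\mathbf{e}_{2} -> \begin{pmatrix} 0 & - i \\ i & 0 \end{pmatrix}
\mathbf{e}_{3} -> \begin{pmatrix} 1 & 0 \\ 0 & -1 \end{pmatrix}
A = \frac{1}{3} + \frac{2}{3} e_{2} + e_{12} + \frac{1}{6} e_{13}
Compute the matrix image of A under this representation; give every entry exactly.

Bivector images (products of the table entries): rho(e_{12}) = rho(\mathbf{e}_{1})rho(\mathbf{e}_{2}) = \begin{pmatrix} i & 0 \\ 0 & - i \end{pmatrix}; rho(e_{13}) = rho(\mathbf{e}_{1})rho(\mathbf{e}_{3}) = \begin{pmatrix} 0 & -1 \\ 1 & 0 \end{pmatrix}.
M = (\frac{1}{3})*1 + (\frac{2}{3})*rho(e_{2}) + (1)*rho(e_{12}) + (\frac{1}{6})*rho(e_{13}), summed entrywise (1 is the identity matrix):
Answer: \begin{pmatrix} \frac{1}{3} + i & - \frac{1}{6} - \frac{2 i}{3} \\ \frac{1}{6} + \frac{2 i}{3} & \frac{1}{3} - i \end{pmatrix}


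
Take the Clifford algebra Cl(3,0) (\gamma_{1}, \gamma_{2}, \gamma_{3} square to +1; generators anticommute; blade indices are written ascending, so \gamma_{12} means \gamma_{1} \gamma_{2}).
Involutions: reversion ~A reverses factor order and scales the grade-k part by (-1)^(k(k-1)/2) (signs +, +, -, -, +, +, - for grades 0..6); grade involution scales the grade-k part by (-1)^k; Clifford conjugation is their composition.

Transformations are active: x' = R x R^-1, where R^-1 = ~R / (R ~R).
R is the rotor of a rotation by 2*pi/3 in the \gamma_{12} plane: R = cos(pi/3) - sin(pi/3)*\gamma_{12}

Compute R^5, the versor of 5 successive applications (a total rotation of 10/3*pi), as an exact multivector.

Half-angle bookkeeping: 5 applications in \gamma_{12} add up to rotor phase 5*pi/3 = \frac{5 \pi}{3}, so R^5 = cos(\frac{5 \pi}{3}) - sin(\frac{5 \pi}{3})*\gamma_{12}.
cos(\frac{5 \pi}{3}) = \frac{1}{2} and sin(\frac{5 \pi}{3}) = - \frac{\sqrt{3}}{2}, so R^5 = \frac{1}{2} + \frac{\sqrt{3}}{2} \gamma_{12}. The net rotation is 4/3*pi (after discarding 1 full turn, each of which contributes a factor -1 to the rotor); the rotor keeps the half-angle phase exactly.
Answer: \frac{1}{2} + \frac{\sqrt{3}}{2} \gamma_{12}


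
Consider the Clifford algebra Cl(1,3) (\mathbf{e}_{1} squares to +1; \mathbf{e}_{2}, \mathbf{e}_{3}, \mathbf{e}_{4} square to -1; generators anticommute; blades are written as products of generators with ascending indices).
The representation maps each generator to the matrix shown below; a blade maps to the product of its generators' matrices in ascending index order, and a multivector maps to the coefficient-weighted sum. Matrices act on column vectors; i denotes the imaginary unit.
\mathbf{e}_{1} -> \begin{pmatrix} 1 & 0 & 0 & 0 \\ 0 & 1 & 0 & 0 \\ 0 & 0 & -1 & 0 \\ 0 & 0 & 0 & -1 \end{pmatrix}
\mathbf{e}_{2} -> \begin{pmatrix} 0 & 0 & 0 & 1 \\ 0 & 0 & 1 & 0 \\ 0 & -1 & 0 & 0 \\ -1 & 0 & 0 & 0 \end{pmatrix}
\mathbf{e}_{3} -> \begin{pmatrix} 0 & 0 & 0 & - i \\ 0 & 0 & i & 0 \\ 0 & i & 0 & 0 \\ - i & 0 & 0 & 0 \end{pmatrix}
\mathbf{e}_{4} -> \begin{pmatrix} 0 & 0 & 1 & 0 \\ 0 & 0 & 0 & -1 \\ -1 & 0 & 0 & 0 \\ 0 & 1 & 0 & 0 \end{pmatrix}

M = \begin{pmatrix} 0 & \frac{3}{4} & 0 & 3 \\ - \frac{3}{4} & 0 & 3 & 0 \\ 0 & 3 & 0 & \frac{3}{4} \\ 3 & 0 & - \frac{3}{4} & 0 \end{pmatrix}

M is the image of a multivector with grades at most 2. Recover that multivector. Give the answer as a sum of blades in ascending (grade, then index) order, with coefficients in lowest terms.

Method: the blade images are trace-orthogonal — tr(rho(e_A) rho(e_B)^-1) = 4 if A = B and 0 otherwise — and rho(e_A)^-1 = (e_A)^2 * rho(e_A) with (e_A)^2 = +1 or -1, so the coefficient of e_A in the preimage is (e_A)^2 * tr(M rho(e_A))/4.
Nonzero projections over blades of grade <= 2: e_{1} e_{2}: (e_{1} e_{2})^2 = +1, tr(M rho(e_{1} e_{2})) = 12, coefficient 3; e_{2} e_{4}: (e_{2} e_{4})^2 = -1, tr(M rho(e_{2} e_{4})) = -3, coefficient \frac{3}{4}. Every other blade of grade <= 2 projects to 0.
Answer: 3 e_{1} e_{2} + \frac{3}{4} e_{2} e_{4}


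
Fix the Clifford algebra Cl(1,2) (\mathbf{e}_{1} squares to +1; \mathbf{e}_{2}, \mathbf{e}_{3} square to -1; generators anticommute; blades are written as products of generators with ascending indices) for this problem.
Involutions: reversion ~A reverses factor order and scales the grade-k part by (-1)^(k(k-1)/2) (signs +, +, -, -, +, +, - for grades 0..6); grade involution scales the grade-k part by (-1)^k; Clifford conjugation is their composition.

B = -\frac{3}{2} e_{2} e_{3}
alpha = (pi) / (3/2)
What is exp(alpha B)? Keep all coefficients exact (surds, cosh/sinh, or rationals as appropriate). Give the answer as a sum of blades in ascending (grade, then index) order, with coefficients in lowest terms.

B^2 = (-\frac{3}{2})^2*(e_{2} e_{3})^2 = \frac{9}{4}*(-1) = -\frac{9}{4} (a basis 2-blade squares to minus the product of its generators' squares).
B^2 = -\frac{9}{4} — since the square is negative, the closed form is circular: l = \frac{3}{2}, alpha*l = \pi, so exp(alpha B) = cos(\pi) + (sin(\pi)/(\frac{3}{2}))*B = -1 + (0)*B.
Answer: -1


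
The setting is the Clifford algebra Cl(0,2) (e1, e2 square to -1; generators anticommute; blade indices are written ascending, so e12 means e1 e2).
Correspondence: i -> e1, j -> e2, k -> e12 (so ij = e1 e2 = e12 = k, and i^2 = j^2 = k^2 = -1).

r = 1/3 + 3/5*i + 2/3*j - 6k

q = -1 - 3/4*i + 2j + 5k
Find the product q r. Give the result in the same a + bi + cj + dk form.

In blades: q = -1 - 3/4*e1 + 2*e2 + 5*e12, r = 1/3 + 3/5*e1 + 2/3*e2 - 6*e12.
Distribute q over r term by term (generator squares from the signature, products reordered to ascending indices): (-1)*r = -1/3 - 3/5*e1 - 2/3*e2 + 6*e12; (-3/4*e1)*r = 9/20 - 1/4*e1 - 9/2*e2 - 1/2*e12; (2*e2)*r = -4/3 - 12*e1 + 2/3*e2 - 6/5*e12; (5*e12)*r = 30 - 10/3*e1 + 3*e2 + 5/3*e12.
Sum: 1727/60 - 971/60*e1 - 3/2*e2 + 179/30*e12; translating back through the correspondence:
Answer: 1727/60 - 971/60*i - 3/2*j + 179/30*k


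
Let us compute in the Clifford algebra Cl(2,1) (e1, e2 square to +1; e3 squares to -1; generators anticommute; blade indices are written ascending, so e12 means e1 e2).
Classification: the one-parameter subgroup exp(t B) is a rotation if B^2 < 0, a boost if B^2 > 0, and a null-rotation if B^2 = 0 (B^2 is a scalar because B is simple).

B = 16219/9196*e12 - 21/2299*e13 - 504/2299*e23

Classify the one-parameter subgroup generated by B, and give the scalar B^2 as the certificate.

B^2 term by term: the squares give (16219/9196)^2*(e12)^2 + (-21/2299)^2*(e13)^2 + (-504/2299)^2*(e23)^2 = 263055961/84566416*(-1) + 441/5285401*(+1) + 254016/5285401*(+1) = -49/16 (each basis 2-blade squares to minus the product of its generators' squares); cross terms between blades sharing an index anticommute and cancel. So B^2 = -49/16.
Answer: rotation, certificate B^2 = -49/16. Key observation: B^2 = -49/16 is a conjugation invariant, so its sign decides the class regardless of the surface form of B.


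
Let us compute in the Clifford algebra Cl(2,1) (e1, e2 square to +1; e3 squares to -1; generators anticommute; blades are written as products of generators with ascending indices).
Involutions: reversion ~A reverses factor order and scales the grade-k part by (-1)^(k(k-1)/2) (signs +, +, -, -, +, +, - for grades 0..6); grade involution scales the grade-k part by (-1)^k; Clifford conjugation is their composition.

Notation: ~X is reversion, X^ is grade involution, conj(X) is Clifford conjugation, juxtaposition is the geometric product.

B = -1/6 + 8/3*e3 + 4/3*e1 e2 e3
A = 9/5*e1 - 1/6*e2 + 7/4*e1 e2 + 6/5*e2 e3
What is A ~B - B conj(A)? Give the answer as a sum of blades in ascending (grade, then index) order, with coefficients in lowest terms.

first term: -19/10*e1 - 571/180*e2 + 7/3*e3 - 7/24*e1 e2 + 206/45*e1 e3 - 137/45*e2 e3 + 14/3*e1 e2 e3
second term: -13/10*e1 - 581/180*e2 + 7/3*e3 + 7/24*e1 e2 + 206/45*e1 e3 - 119/45*e2 e3 - 14/3*e1 e2 e3
Answer: -3/5*e1 + 1/18*e2 - 7/12*e1 e2 - 2/5*e2 e3 + 28/3*e1 e2 e3


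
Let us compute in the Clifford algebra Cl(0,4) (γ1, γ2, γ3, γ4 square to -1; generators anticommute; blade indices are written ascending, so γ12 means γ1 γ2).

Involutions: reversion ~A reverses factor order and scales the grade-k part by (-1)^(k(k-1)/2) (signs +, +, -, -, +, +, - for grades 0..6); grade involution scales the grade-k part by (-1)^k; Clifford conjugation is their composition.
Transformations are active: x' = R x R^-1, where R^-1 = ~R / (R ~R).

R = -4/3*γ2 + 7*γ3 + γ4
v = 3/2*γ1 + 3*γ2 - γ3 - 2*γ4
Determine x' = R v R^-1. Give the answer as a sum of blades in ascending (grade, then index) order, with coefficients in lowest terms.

~R = -4/3*γ2 + 7*γ3 + γ4, and R ~R = -466/9, so R^-1 = ~R / (-466/9).
R v = 13 + 2*γ12 - 21/2*γ13 - 3/2*γ14 - 59/3*γ23 - 1/3*γ24 - 13*γ34
Answer: -3/2*γ1 - 543/233*γ2 - 586/233*γ3 + 349/233*γ4


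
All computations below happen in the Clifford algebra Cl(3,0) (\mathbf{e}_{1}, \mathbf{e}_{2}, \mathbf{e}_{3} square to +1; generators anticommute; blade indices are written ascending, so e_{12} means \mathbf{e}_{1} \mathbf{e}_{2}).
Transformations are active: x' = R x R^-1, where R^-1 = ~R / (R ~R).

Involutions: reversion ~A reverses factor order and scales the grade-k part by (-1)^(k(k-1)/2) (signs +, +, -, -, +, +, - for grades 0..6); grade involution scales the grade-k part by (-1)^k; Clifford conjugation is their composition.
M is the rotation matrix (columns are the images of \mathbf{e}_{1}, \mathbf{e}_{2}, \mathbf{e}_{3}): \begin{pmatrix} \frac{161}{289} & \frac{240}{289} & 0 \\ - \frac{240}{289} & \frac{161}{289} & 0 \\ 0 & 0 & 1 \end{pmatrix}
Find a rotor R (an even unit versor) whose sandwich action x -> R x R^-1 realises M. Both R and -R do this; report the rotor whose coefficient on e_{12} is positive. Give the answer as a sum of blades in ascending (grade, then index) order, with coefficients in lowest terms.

Method: write R = a + b12*e_{12} + b13*e_{13} + b23*e_{23} with a^2 + b12^2 + b13^2 + b23^2 = 1 (so R^-1 = ~R). Expanding the columns R e_j ~R gives tr M = 4a^2 - 1 and, from the antisymmetric part, M21 - M12 = -4a*b12, M13 - M31 = 4a*b13, M32 - M23 = -4a*b23.
Here tr M = \frac{611}{289}, so a^2 = (1 + tr M)/4 = \frac{225}{289} and a = ±\frac{15}{17}. Taking a = \frac{15}{17}: M21 - M12 = -\frac{480}{289}, M13 - M31 = 0, M32 - M23 = 0, giving b12 = \frac{8}{17}, b13 = 0, b23 = 0, i.e. R = \frac{15}{17} + \frac{8}{17} e_{12}.
Its e_{12} coefficient is already positive.
Answer: \frac{15}{17} + \frac{8}{17} e_{12}. Recall the cover is two-to-one: with M of trace \frac{611}{289}, both preimages act alike, and the stated e_{12} sign chooses the sheet.


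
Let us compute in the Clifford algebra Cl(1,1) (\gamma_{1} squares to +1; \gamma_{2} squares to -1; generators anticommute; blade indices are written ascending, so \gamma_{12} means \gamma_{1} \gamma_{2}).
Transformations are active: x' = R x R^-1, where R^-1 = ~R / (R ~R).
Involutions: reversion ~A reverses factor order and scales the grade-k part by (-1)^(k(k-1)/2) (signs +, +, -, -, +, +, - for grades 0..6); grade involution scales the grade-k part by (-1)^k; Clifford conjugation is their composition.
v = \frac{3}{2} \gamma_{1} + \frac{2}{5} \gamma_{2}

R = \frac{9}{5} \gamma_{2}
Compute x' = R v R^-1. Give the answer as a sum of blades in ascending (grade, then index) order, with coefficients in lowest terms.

~R = \frac{9}{5} \gamma_{2}, and R ~R = -\frac{81}{25}, so R^-1 = ~R / (-\frac{81}{25}).
R v = -\frac{18}{25} - \frac{27}{10} \gamma_{12}
Answer: -\frac{3}{2} \gamma_{1} + \frac{2}{5} \gamma_{2}


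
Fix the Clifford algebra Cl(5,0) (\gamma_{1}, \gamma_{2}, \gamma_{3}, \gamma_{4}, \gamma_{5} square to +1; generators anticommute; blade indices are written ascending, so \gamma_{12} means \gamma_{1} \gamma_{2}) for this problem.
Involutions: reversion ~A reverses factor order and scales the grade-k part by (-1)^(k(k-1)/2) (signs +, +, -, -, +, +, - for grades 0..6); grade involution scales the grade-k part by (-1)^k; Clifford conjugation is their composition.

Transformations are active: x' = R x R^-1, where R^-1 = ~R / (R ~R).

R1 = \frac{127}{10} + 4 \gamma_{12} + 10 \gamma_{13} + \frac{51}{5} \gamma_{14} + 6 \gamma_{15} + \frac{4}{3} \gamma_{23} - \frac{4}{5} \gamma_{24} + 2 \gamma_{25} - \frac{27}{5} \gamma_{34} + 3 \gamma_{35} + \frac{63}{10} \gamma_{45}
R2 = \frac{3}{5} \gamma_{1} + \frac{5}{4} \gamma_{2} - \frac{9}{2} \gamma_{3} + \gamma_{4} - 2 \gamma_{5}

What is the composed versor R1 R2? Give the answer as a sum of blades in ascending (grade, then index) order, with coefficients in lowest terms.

Distribute over the terms of R2 (each basis-blade product reordered to ascending indices, repeated generators contracted through their squares):
R1 (\frac{3}{5} \gamma_{1}) = \frac{381}{50} \gamma_{1} - \frac{12}{5} \gamma_{2} - 6 \gamma_{3} - \frac{153}{25} \gamma_{4} - \frac{18}{5} \gamma_{5} + \frac{4}{5} \gamma_{123} - \frac{12}{25} \gamma_{124} + \frac{6}{5} \gamma_{125} - \frac{81}{25} \gamma_{134} + \frac{9}{5} \gamma_{135} + \frac{189}{50} \gamma_{145}
R1 (\frac{5}{4} \gamma_{2}) = 5 \gamma_{1} + \frac{127}{8} \gamma_{2} - \frac{5}{3} \gamma_{3} + \gamma_{4} - \frac{5}{2} \gamma_{5} - \frac{25}{2} \gamma_{123} - \frac{51}{4} \gamma_{124} - \frac{15}{2} \gamma_{125} - \frac{27}{4} \gamma_{234} + \frac{15}{4} \gamma_{235} + \frac{63}{8} \gamma_{245}
R1 (-\frac{9}{2} \gamma_{3}) = -45 \gamma_{1} - 6 \gamma_{2} - \frac{1143}{20} \gamma_{3} - \frac{243}{10} \gamma_{4} + \frac{27}{2} \gamma_{5} - 18 \gamma_{123} + \frac{459}{10} \gamma_{134} + 27 \gamma_{135} - \frac{18}{5} \gamma_{234} + 9 \gamma_{235} - \frac{567}{20} \gamma_{345}
R1 (\gamma_{4}) = \frac{51}{5} \gamma_{1} - \frac{4}{5} \gamma_{2} - \frac{27}{5} \gamma_{3} + \frac{127}{10} \gamma_{4} - \frac{63}{10} \gamma_{5} + 4 \gamma_{124} + 10 \gamma_{134} - 6 \gamma_{145} + \frac{4}{3} \gamma_{234} - 2 \gamma_{245} - 3 \gamma_{345}
R1 (-2 \gamma_{5}) = -12 \gamma_{1} - 4 \gamma_{2} - 6 \gamma_{3} - \frac{63}{5} \gamma_{4} - \frac{127}{5} \gamma_{5} - 8 \gamma_{125} - 20 \gamma_{135} - \frac{102}{5} \gamma_{145} - \frac{8}{3} \gamma_{235} + \frac{8}{5} \gamma_{245} + \frac{54}{5} \gamma_{345}
Summing the partial products and collecting blades:
Answer: -\frac{1709}{50} \gamma_{1} + \frac{107}{40} \gamma_{2} - \frac{4573}{60} \gamma_{3} - \frac{733}{25} \gamma_{4} - \frac{243}{10} \gamma_{5} - \frac{297}{10} \gamma_{123} - \frac{923}{100} \gamma_{124} - \frac{143}{10} \gamma_{125} + \frac{2633}{50} \gamma_{134} + \frac{44}{5} \gamma_{135} - \frac{1131}{50} \gamma_{145} - \frac{541}{60} \gamma_{234} + \frac{121}{12} \gamma_{235} + \frac{299}{40} \gamma_{245} - \frac{411}{20} \gamma_{345}


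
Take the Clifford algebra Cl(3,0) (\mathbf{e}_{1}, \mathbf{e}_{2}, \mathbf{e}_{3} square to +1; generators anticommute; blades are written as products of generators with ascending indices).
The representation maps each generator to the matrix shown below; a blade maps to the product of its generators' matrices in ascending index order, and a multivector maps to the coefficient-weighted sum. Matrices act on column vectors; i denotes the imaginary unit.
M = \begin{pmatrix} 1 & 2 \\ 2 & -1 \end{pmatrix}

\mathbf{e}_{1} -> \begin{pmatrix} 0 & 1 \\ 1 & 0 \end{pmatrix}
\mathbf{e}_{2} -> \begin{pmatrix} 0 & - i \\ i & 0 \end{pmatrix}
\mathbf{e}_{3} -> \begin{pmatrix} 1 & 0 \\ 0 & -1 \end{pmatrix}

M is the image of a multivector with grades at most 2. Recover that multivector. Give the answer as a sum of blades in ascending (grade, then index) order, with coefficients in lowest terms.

Method: 1, rho(e_{1}), rho(e_{2}), rho(e_{3}) form a trace-orthogonal basis of the 2x2 complex matrices (tr(X Y) = 2 if X = Y, else 0), so M = m0*1 + m1*rho(e_{1}) + m2*rho(e_{2}) + m3*rho(e_{3}) with m0 = tr(M)/2 = 0, m1 = tr(M rho(e_{1}))/2 = 2, m2 = tr(M rho(e_{2}))/2 = 0, m3 = tr(M rho(e_{3}))/2 = 1.
Multiplying table entries, the bivector images are rho(e_{1} e_{2}) = i*rho(e_{3}), rho(e_{1} e_{3}) = -i*rho(e_{2}), rho(e_{2} e_{3}) = i*rho(e_{1}); with real blade coefficients the real parts of m0..m3 are the coefficients of 1, e_{1}, e_{2}, e_{3} and the imaginary parts give the bivectors (e_{2} e_{3}: Im m1, e_{1} e_{3}: -Im m2, e_{1} e_{2}: Im m3).
Answer: 2 e_{1} + e_{3}


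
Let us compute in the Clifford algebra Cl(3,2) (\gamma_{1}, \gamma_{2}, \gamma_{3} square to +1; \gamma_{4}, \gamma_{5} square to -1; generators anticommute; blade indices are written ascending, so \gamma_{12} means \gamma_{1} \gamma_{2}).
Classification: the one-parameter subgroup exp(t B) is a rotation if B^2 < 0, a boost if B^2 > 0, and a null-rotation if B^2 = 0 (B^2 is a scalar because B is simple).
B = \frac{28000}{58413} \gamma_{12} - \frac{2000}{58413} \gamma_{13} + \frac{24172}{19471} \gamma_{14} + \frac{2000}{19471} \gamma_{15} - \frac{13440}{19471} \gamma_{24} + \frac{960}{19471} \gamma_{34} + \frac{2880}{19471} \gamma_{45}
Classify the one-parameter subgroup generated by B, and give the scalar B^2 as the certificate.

B^2 term by term: the squares give (\frac{28000}{58413})^2*(\gamma_{12})^2 + (-\frac{2000}{58413})^2*(\gamma_{13})^2 + (\frac{24172}{19471})^2*(\gamma_{14})^2 + (\frac{2000}{19471})^2*(\gamma_{15})^2 + (-\frac{13440}{19471})^2*(\gamma_{24})^2 + (\frac{960}{19471})^2*(\gamma_{34})^2 + (\frac{2880}{19471})^2*(\gamma_{45})^2 = \frac{784000000}{3412078569}*(-1) + \frac{4000000}{3412078569}*(-1) + \frac{584285584}{379119841}*(+1) + \frac{4000000}{379119841}*(+1) + \frac{180633600}{379119841}*(+1) + \frac{921600}{379119841}*(+1) + \frac{8294400}{379119841}*(-1) = \frac{16}{9} (each basis 2-blade squares to minus the product of its generators' squares); cross terms between blades sharing an index anticommute and cancel; the commuting (index-disjoint) pairs give grade-4 terms 2*c*c'*(blade product), which cancel blade by blade — \gamma_{1234}: \frac{17920000}{379119841} - \frac{17920000}{379119841} = 0; \gamma_{1245}: \frac{53760000}{379119841} - \frac{53760000}{379119841} = 0; \gamma_{1345}: -\frac{3840000}{379119841} + \frac{3840000}{379119841} = 0 — confirming B is simple. So B^2 = \frac{16}{9}.
Answer: boost, certificate B^2 = \frac{16}{9}. Note: conjugating B changes its blade decomposition but never the scalar B^2 = \frac{16}{9}, whose sign settles the classification.


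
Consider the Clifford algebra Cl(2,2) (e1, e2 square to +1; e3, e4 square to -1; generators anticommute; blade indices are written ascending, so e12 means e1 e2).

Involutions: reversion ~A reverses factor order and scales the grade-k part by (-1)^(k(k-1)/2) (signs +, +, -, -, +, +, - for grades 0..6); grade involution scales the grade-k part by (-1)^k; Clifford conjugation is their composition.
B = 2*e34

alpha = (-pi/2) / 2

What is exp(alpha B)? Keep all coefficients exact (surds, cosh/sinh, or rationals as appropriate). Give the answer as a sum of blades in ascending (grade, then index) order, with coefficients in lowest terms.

B^2 = (2)^2*(e34)^2 = 4*(-1) = -4 (a basis 2-blade squares to minus the product of its generators' squares).
B^2 = -4 — B^2 < 0, so the exponential closes trigonometrically: l = 2, alpha*l = -pi/2, so exp(alpha B) = cos(-pi/2) + (sin(-pi/2)/2)*B = 0 + (-1/2)*B.
Answer: -e34


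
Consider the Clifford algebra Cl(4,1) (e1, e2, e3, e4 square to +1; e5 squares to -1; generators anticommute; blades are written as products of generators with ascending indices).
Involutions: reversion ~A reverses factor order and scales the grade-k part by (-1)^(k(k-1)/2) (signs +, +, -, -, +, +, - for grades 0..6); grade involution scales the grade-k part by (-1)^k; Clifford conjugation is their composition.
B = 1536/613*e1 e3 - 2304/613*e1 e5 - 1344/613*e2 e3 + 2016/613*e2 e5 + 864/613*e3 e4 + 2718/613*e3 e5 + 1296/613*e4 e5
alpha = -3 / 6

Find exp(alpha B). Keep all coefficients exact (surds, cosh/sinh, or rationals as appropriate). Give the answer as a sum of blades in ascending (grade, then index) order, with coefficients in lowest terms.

B^2 term by term: the squares give (1536/613)^2*(e1 e3)^2 + (-2304/613)^2*(e1 e5)^2 + (-1344/613)^2*(e2 e3)^2 + (2016/613)^2*(e2 e5)^2 + (864/613)^2*(e3 e4)^2 + (2718/613)^2*(e3 e5)^2 + (1296/613)^2*(e4 e5)^2 = 2359296/375769*(-1) + 5308416/375769*(+1) + 1806336/375769*(-1) + 4064256/375769*(+1) + 746496/375769*(-1) + 7387524/375769*(+1) + 1679616/375769*(+1) = 36 (each basis 2-blade squares to minus the product of its generators' squares); cross terms between blades sharing an index anticommute and cancel; the commuting (index-disjoint) pairs give grade-4 terms 2*c*c'*(blade product), which cancel blade by blade — e1 e2 e3 e5: -6193152/375769 + 6193152/375769 = 0; e1 e3 e4 e5: 3981312/375769 - 3981312/375769 = 0; e2 e3 e4 e5: -3483648/375769 + 3483648/375769 = 0 — confirming B is simple. So B^2 = 36.
B^2 = 36 — hyperbolic case — the even/odd split gives cosh and sinh: l = 6, alpha*l = -3, so exp(alpha B) = cosh(-3) + (sinh(-3)/6)*B = cosh(3) + (-sinh(3)/6)*B.
Answer: cosh(3) - 256*sinh(3)/613*e1 e3 + 384*sinh(3)/613*e1 e5 + 224*sinh(3)/613*e2 e3 - 336*sinh(3)/613*e2 e5 - 144*sinh(3)/613*e3 e4 - 453*sinh(3)/613*e3 e5 - 216*sinh(3)/613*e4 e5


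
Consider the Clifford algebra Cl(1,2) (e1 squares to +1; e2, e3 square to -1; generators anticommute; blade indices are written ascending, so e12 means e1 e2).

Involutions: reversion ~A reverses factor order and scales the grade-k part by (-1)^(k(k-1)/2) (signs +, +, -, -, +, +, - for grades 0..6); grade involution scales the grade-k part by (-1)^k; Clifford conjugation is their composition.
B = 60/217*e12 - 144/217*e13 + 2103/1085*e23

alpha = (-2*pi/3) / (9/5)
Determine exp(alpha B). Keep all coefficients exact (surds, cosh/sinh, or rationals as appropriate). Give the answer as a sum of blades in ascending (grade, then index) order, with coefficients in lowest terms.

B^2 term by term: the squares give (60/217)^2*(e12)^2 + (-144/217)^2*(e13)^2 + (2103/1085)^2*(e23)^2 = 3600/47089*(+1) + 20736/47089*(+1) + 4422609/1177225*(-1) = -81/25 (each basis 2-blade squares to minus the product of its generators' squares); cross terms between blades sharing an index anticommute and cancel. So B^2 = -81/25.
B^2 = -81/25 — the series telescopes trigonometrically here: l = 9/5, alpha*l = -2*pi/3, so exp(alpha B) = cos(-2*pi/3) + (sin(-2*pi/3)/(9/5))*B = -1/2 + (-5*sqrt(3)/18)*B.
Answer: -1/2 - 50*sqrt(3)/651*e12 + 40*sqrt(3)/217*e13 - 701*sqrt(3)/1302*e23


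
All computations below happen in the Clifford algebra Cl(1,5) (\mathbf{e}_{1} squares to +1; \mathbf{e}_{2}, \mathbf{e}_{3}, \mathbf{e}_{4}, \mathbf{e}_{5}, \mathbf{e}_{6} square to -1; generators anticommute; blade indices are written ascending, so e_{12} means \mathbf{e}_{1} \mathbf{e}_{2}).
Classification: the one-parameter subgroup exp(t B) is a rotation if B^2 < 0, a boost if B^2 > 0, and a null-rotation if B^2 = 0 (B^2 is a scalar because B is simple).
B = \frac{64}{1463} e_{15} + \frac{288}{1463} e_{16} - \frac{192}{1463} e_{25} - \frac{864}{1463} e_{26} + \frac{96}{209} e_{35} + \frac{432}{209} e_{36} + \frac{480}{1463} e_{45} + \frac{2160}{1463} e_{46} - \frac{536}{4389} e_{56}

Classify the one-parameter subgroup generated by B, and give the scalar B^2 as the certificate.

B^2 term by term: the squares give (\frac{64}{1463})^2*(e_{15})^2 + (\frac{288}{1463})^2*(e_{16})^2 + (-\frac{192}{1463})^2*(e_{25})^2 + (-\frac{864}{1463})^2*(e_{26})^2 + (\frac{96}{209})^2*(e_{35})^2 + (\frac{432}{209})^2*(e_{36})^2 + (\frac{480}{1463})^2*(e_{45})^2 + (\frac{2160}{1463})^2*(e_{46})^2 + (-\frac{536}{4389})^2*(e_{56})^2 = \frac{4096}{2140369}*(+1) + \frac{82944}{2140369}*(+1) + \frac{36864}{2140369}*(-1) + \frac{746496}{2140369}*(-1) + \frac{9216}{43681}*(-1) + \frac{186624}{43681}*(-1) + \frac{230400}{2140369}*(-1) + \frac{4665600}{2140369}*(-1) + \frac{287296}{19263321}*(-1) = -\frac{64}{9} (each basis 2-blade squares to minus the product of its generators' squares); cross terms between blades sharing an index anticommute and cancel; the commuting (index-disjoint) pairs give grade-4 terms 2*c*c'*(blade product), which cancel blade by blade — e_{1256}: \frac{110592}{2140369} - \frac{110592}{2140369} = 0; e_{1356}: -\frac{55296}{305767} + \frac{55296}{305767} = 0; e_{1456}: -\frac{276480}{2140369} + \frac{276480}{2140369} = 0; e_{2356}: \frac{165888}{305767} - \frac{165888}{305767} = 0; e_{2456}: \frac{829440}{2140369} - \frac{829440}{2140369} = 0; e_{3456}: -\frac{414720}{305767} + \frac{414720}{305767} = 0 — confirming B is simple. So B^2 = -\frac{64}{9}.
Answer: rotation, certificate B^2 = -\frac{64}{9}. Why this suffices: the scalar -\frac{64}{9} survives any versor conjugation, so its sign alone determines the class however B is presented.


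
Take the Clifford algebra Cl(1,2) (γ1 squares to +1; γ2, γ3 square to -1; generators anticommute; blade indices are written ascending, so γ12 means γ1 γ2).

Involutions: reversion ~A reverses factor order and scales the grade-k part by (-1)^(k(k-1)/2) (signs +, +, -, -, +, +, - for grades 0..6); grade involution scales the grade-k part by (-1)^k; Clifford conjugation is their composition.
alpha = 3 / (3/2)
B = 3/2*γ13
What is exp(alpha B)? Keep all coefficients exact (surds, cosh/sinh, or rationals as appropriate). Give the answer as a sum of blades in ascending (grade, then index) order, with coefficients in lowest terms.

B^2 = (3/2)^2*(γ13)^2 = 9/4*(+1) = 9/4 (a basis 2-blade squares to minus the product of its generators' squares).
B^2 = 9/4 — since the square is positive, the closed form is hyperbolic: l = 3/2, alpha*l = 3, so exp(alpha B) = cosh(3) + (sinh(3)/(3/2))*B = cosh(3) + (2*sinh(3)/3)*B.
Answer: cosh(3) + sinh(3)*γ13


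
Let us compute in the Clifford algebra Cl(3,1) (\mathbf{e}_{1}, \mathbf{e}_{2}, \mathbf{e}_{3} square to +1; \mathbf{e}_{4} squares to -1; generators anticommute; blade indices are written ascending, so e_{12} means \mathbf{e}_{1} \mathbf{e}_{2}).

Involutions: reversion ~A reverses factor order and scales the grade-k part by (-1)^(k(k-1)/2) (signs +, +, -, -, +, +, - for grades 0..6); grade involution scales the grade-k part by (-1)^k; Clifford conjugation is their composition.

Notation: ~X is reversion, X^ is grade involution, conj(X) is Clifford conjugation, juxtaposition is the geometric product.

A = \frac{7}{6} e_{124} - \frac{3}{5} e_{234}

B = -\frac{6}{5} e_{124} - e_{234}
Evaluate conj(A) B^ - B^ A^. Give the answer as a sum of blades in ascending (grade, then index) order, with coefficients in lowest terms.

first term: \frac{4}{5} - \frac{283}{150} e_{13}
second term: -\frac{4}{5} - \frac{283}{150} e_{13}
Answer: \frac{8}{5}


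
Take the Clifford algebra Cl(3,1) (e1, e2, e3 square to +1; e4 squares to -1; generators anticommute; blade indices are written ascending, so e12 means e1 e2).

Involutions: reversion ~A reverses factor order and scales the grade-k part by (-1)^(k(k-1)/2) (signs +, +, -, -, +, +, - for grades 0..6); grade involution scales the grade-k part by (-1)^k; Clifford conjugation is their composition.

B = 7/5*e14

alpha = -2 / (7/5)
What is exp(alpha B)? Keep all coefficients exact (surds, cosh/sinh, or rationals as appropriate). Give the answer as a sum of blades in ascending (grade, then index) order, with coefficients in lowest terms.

B^2 = (7/5)^2*(e14)^2 = 49/25*(+1) = 49/25 (a basis 2-blade squares to minus the product of its generators' squares).
B^2 = 49/25 — since the square is positive, the closed form is hyperbolic: l = 7/5, alpha*l = -2, so exp(alpha B) = cosh(-2) + (sinh(-2)/(7/5))*B = cosh(2) + (-5*sinh(2)/7)*B.
Answer: cosh(2) - sinh(2)*e14


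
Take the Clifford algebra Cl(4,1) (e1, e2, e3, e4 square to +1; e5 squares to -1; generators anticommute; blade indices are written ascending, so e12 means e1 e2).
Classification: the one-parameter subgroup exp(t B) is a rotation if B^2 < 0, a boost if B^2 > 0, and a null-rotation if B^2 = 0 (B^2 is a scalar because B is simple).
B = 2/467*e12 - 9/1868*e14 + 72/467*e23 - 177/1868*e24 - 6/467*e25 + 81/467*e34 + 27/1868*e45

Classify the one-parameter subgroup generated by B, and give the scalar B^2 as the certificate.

B^2 term by term: the squares give (2/467)^2*(e12)^2 + (-9/1868)^2*(e14)^2 + (72/467)^2*(e23)^2 + (-177/1868)^2*(e24)^2 + (-6/467)^2*(e25)^2 + (81/467)^2*(e34)^2 + (27/1868)^2*(e45)^2 = 4/218089*(-1) + 81/3489424*(-1) + 5184/218089*(-1) + 31329/3489424*(-1) + 36/218089*(+1) + 6561/218089*(-1) + 729/3489424*(+1) = -1/16 (each basis 2-blade squares to minus the product of its generators' squares); cross terms between blades sharing an index anticommute and cancel; the commuting (index-disjoint) pairs give grade-4 terms 2*c*c'*(blade product), which cancel blade by blade — e1234: 324/218089 - 324/218089 = 0; e1245: 27/218089 - 27/218089 = 0; e2345: 972/218089 - 972/218089 = 0 — confirming B is simple. So B^2 = -1/16.
Answer: rotation, certificate B^2 = -1/16. Key observation: B^2 = -1/16 is a conjugation invariant, so its sign decides the class regardless of the surface form of B.
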